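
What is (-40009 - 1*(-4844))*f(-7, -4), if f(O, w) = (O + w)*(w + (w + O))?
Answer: -5802225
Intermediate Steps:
f(O, w) = (O + w)*(O + 2*w) (f(O, w) = (O + w)*(w + (O + w)) = (O + w)*(O + 2*w))
(-40009 - 1*(-4844))*f(-7, -4) = (-40009 - 1*(-4844))*((-7)**2 + 2*(-4)**2 + 3*(-7)*(-4)) = (-40009 + 4844)*(49 + 2*16 + 84) = -35165*(49 + 32 + 84) = -35165*165 = -5802225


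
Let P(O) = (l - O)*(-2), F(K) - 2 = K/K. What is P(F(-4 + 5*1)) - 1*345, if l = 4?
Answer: -347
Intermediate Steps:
F(K) = 3 (F(K) = 2 + K/K = 2 + 1 = 3)
P(O) = -8 + 2*O (P(O) = (4 - O)*(-2) = -8 + 2*O)
P(F(-4 + 5*1)) - 1*345 = (-8 + 2*3) - 1*345 = (-8 + 6) - 345 = -2 - 345 = -347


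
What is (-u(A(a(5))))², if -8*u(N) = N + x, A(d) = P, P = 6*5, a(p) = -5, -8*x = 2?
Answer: 14161/1024 ≈ 13.829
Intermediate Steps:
x = -¼ (x = -⅛*2 = -¼ ≈ -0.25000)
P = 30
A(d) = 30
u(N) = 1/32 - N/8 (u(N) = -(N - ¼)/8 = -(-¼ + N)/8 = 1/32 - N/8)
(-u(A(a(5))))² = (-(1/32 - ⅛*30))² = (-(1/32 - 15/4))² = (-1*(-119/32))² = (119/32)² = 14161/1024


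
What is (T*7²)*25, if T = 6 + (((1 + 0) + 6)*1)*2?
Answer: 24500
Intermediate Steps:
T = 20 (T = 6 + ((1 + 6)*1)*2 = 6 + (7*1)*2 = 6 + 7*2 = 6 + 14 = 20)
(T*7²)*25 = (20*7²)*25 = (20*49)*25 = 980*25 = 24500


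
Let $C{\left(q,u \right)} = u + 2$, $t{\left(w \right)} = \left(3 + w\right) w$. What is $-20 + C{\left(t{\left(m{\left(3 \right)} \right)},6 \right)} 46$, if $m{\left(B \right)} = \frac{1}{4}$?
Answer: $348$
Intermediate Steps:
$m{\left(B \right)} = \frac{1}{4}$
$t{\left(w \right)} = w \left(3 + w\right)$
$C{\left(q,u \right)} = 2 + u$
$-20 + C{\left(t{\left(m{\left(3 \right)} \right)},6 \right)} 46 = -20 + \left(2 + 6\right) 46 = -20 + 8 \cdot 46 = -20 + 368 = 348$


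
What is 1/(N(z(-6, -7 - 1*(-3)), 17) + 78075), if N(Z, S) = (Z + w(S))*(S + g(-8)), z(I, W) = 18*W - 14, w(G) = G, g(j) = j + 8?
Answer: 1/76902 ≈ 1.3004e-5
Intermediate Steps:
g(j) = 8 + j
z(I, W) = -14 + 18*W
N(Z, S) = S*(S + Z) (N(Z, S) = (Z + S)*(S + (8 - 8)) = (S + Z)*(S + 0) = (S + Z)*S = S*(S + Z))
1/(N(z(-6, -7 - 1*(-3)), 17) + 78075) = 1/(17*(17 + (-14 + 18*(-7 - 1*(-3)))) + 78075) = 1/(17*(17 + (-14 + 18*(-7 + 3))) + 78075) = 1/(17*(17 + (-14 + 18*(-4))) + 78075) = 1/(17*(17 + (-14 - 72)) + 78075) = 1/(17*(17 - 86) + 78075) = 1/(17*(-69) + 78075) = 1/(-1173 + 78075) = 1/76902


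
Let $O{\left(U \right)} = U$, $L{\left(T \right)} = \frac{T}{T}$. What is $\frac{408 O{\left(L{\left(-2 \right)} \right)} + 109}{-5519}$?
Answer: $- \frac{517}{5519} \approx -0.093676$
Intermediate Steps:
$L{\left(T \right)} = 1$
$\frac{408 O{\left(L{\left(-2 \right)} \right)} + 109}{-5519} = \frac{408 \cdot 1 + 109}{-5519} = \left(408 + 109\right) \left(- \frac{1}{5519}\right) = 517 \left(- \frac{1}{5519}\right) = - \frac{517}{5519}$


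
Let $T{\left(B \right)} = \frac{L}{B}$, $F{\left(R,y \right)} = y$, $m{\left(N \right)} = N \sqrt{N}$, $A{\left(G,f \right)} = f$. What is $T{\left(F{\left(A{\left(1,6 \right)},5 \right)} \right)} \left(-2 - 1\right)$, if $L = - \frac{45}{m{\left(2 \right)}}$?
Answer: $\frac{27 \sqrt{2}}{4} \approx 9.5459$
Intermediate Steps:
$m{\left(N \right)} = N^{\frac{3}{2}}$
$L = - \frac{45 \sqrt{2}}{4}$ ($L = - \frac{45}{2^{\frac{3}{2}}} = - \frac{45}{2 \sqrt{2}} = - 45 \frac{\sqrt{2}}{4} = - \frac{45 \sqrt{2}}{4} \approx -15.91$)
$T{\left(B \right)} = - \frac{45 \sqrt{2}}{4 B}$ ($T{\left(B \right)} = \frac{\left(- \frac{45}{4}\right) \sqrt{2}}{B} = - \frac{45 \sqrt{2}}{4 B}$)
$T{\left(F{\left(A{\left(1,6 \right)},5 \right)} \right)} \left(-2 - 1\right) = - \frac{45 \sqrt{2}}{4 \cdot 5} \left(-2 - 1\right) = \left(- \frac{45}{4}\right) \sqrt{2} \cdot \frac{1}{5} \left(-3\right) = - \frac{9 \sqrt{2}}{4} \left(-3\right) = \frac{27 \sqrt{2}}{4}$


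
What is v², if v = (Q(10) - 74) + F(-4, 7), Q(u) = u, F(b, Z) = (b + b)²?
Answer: 0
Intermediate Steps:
F(b, Z) = 4*b² (F(b, Z) = (2*b)² = 4*b²)
v = 0 (v = (10 - 74) + 4*(-4)² = -64 + 4*16 = -64 + 64 = 0)
v² = 0² = 0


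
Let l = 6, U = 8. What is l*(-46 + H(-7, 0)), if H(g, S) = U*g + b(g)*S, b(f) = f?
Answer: -612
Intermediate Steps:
H(g, S) = 8*g + S*g (H(g, S) = 8*g + g*S = 8*g + S*g)
l*(-46 + H(-7, 0)) = 6*(-46 - 7*(8 + 0)) = 6*(-46 - 7*8) = 6*(-46 - 56) = 6*(-102) = -612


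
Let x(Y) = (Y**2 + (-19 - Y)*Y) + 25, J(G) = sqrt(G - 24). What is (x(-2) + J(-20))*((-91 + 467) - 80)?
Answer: 18648 + 592*I*sqrt(11) ≈ 18648.0 + 1963.4*I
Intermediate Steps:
J(G) = sqrt(-24 + G)
x(Y) = 25 + Y**2 + Y*(-19 - Y) (x(Y) = (Y**2 + Y*(-19 - Y)) + 25 = 25 + Y**2 + Y*(-19 - Y))
(x(-2) + J(-20))*((-91 + 467) - 80) = ((25 - 19*(-2)) + sqrt(-24 - 20))*((-91 + 467) - 80) = ((25 + 38) + sqrt(-44))*(376 - 80) = (63 + 2*I*sqrt(11))*296 = 18648 + 592*I*sqrt(11)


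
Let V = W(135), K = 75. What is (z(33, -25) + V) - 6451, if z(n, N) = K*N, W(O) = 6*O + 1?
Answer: -7515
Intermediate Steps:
W(O) = 1 + 6*O
V = 811 (V = 1 + 6*135 = 1 + 810 = 811)
z(n, N) = 75*N
(z(33, -25) + V) - 6451 = (75*(-25) + 811) - 6451 = (-1875 + 811) - 6451 = -1064 - 6451 = -7515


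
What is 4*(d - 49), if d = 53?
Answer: 16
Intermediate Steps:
4*(d - 49) = 4*(53 - 49) = 4*4 = 16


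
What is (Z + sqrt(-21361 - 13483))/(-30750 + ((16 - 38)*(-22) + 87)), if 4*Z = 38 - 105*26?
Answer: 673/30179 - 2*I*sqrt(8711)/30179 ≈ 0.0223 - 0.0061853*I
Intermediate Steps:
Z = -673 (Z = (38 - 105*26)/4 = (38 - 2730)/4 = (1/4)*(-2692) = -673)
(Z + sqrt(-21361 - 13483))/(-30750 + ((16 - 38)*(-22) + 87)) = (-673 + sqrt(-21361 - 13483))/(-30750 + ((16 - 38)*(-22) + 87)) = (-673 + sqrt(-34844))/(-30750 + (-22*(-22) + 87)) = (-673 + 2*I*sqrt(8711))/(-30750 + (484 + 87)) = (-673 + 2*I*sqrt(8711))/(-30750 + 571) = (-673 + 2*I*sqrt(8711))/(-30179) = (-673 + 2*I*sqrt(8711))*(-1/30179) = 673/30179 - 2*I*sqrt(8711)/30179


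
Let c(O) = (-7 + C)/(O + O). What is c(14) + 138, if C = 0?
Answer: 551/4 ≈ 137.75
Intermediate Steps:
c(O) = -7/(2*O) (c(O) = (-7 + 0)/(O + O) = -7*1/(2*O) = -7/(2*O))
c(14) + 138 = -7/2/14 + 138 = -7/2*1/14 + 138 = -¼ + 138 = 551/4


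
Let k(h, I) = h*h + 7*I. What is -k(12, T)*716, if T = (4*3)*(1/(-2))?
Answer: -73032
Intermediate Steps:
T = -6 (T = 12*(1*(-1/2)) = 12*(-1/2) = -6)
k(h, I) = h**2 + 7*I
-k(12, T)*716 = -(12**2 + 7*(-6))*716 = -(144 - 42)*716 = -102*716 = -1*73032 = -73032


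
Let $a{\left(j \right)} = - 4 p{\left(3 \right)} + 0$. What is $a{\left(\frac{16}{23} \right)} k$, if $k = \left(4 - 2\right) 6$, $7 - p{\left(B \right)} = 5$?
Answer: $-96$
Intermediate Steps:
$p{\left(B \right)} = 2$ ($p{\left(B \right)} = 7 - 5 = 2$)
$k = 12$ ($k = 2 \cdot 6 = 12$)
$a{\left(j \right)} = -8$ ($a{\left(j \right)} = \left(-4\right) 2 + 0 = -8 + 0 = -8$)
$a{\left(\frac{16}{23} \right)} k = \left(-8\right) 12 = -96$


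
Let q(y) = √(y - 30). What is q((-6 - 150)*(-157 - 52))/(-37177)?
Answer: -√32574/37177 ≈ -0.0048547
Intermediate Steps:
q(y) = √(-30 + y)
q((-6 - 150)*(-157 - 52))/(-37177) = √(-30 + (-6 - 150)*(-157 - 52))/(-37177) = √(-30 - 156*(-209))*(-1/37177) = √(-30 + 32604)*(-1/37177) = √32574*(-1/37177) = -√32574/37177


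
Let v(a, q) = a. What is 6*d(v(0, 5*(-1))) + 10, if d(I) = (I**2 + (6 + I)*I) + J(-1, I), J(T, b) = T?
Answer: 4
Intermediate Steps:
d(I) = -1 + I**2 + I*(6 + I) (d(I) = (I**2 + (6 + I)*I) - 1 = (I**2 + I*(6 + I)) - 1 = -1 + I**2 + I*(6 + I))
6*d(v(0, 5*(-1))) + 10 = 6*(-1 + 2*0**2 + 6*0) + 10 = 6*(-1 + 2*0 + 0) + 10 = 6*(-1 + 0 + 0) + 10 = 6*(-1) + 10 = -6 + 10 = 4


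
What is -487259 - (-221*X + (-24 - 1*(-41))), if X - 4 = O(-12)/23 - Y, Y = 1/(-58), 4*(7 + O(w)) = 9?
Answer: -1297805461/2668 ≈ -4.8643e+5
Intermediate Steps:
O(w) = -19/4 (O(w) = -7 + (¼)*9 = -7 + 9/4 = -19/4)
Y = -1/58 ≈ -0.017241
X = 10167/2668 (X = 4 + (-19/4/23 - 1*(-1/58)) = 4 + (-19/4*1/23 + 1/58) = 4 + (-19/92 + 1/58) = 4 - 505/2668 = 10167/2668 ≈ 3.8107)
-487259 - (-221*X + (-24 - 1*(-41))) = -487259 - (-221*10167/2668 + (-24 - 1*(-41))) = -487259 - (-2246907/2668 + (-24 + 41)) = -487259 - (-2246907/2668 + 17) = -487259 - 1*(-2201551/2668) = -487259 + 2201551/2668 = -1297805461/2668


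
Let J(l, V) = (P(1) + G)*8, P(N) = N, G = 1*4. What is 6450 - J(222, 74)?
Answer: 6410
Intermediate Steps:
G = 4
J(l, V) = 40 (J(l, V) = (1 + 4)*8 = 5*8 = 40)
6450 - J(222, 74) = 6450 - 1*40 = 6450 - 40 = 6410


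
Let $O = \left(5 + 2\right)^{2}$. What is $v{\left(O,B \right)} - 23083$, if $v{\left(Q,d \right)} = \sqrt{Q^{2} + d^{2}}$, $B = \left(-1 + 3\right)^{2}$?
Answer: $-23083 + \sqrt{2417} \approx -23034.0$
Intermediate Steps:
$B = 4$ ($B = 2^{2} = 4$)
$O = 49$ ($O = 7^{2} = 49$)
$v{\left(O,B \right)} - 23083 = \sqrt{49^{2} + 4^{2}} - 23083 = \sqrt{2401 + 16} - 23083 = \sqrt{2417} - 23083 = -23083 + \sqrt{2417}$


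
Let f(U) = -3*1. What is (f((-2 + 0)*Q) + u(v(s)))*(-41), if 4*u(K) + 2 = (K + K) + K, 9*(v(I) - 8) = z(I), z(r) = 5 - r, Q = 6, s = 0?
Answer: -1435/12 ≈ -119.58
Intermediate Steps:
v(I) = 77/9 - I/9 (v(I) = 8 + (5 - I)/9 = 8 + (5/9 - I/9) = 77/9 - I/9)
f(U) = -3
u(K) = -½ + 3*K/4 (u(K) = -½ + ((K + K) + K)/4 = -½ + (2*K + K)/4 = -½ + (3*K)/4 = -½ + 3*K/4)
(f((-2 + 0)*Q) + u(v(s)))*(-41) = (-3 + (-½ + 3*(77/9 - ⅑*0)/4))*(-41) = (-3 + (-½ + 3*(77/9 + 0)/4))*(-41) = (-3 + (-½ + (¾)*(77/9)))*(-41) = (-3 + (-½ + 77/12))*(-41) = (-3 + 71/12)*(-41) = (35/12)*(-41) = -1435/12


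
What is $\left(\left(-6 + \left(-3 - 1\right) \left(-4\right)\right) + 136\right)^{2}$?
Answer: $21316$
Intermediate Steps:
$\left(\left(-6 + \left(-3 - 1\right) \left(-4\right)\right) + 136\right)^{2} = \left(\left(-6 - -16\right) + 136\right)^{2} = \left(\left(-6 + 16\right) + 136\right)^{2} = \left(10 + 136\right)^{2} = 146^{2} = 21316$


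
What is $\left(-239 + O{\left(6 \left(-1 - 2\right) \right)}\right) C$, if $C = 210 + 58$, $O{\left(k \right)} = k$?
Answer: $-68876$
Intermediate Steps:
$C = 268$
$\left(-239 + O{\left(6 \left(-1 - 2\right) \right)}\right) C = \left(-239 + 6 \left(-1 - 2\right)\right) 268 = \left(-239 + 6 \left(-3\right)\right) 268 = \left(-239 - 18\right) 268 = \left(-257\right) 268 = -68876$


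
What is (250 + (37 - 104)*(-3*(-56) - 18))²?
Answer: 96040000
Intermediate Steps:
(250 + (37 - 104)*(-3*(-56) - 18))² = (250 - 67*(168 - 18))² = (250 - 67*150)² = (250 - 10050)² = (-9800)² = 96040000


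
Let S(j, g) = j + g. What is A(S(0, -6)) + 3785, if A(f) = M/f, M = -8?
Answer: 11359/3 ≈ 3786.3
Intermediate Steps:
S(j, g) = g + j
A(f) = -8/f
A(S(0, -6)) + 3785 = -8/(-6 + 0) + 3785 = -8/(-6) + 3785 = -8*(-1/6) + 3785 = 4/3 + 3785 = 11359/3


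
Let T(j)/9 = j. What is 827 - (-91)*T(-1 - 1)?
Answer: -811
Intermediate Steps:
T(j) = 9*j
827 - (-91)*T(-1 - 1) = 827 - (-91)*9*(-1 - 1) = 827 - (-91)*9*(-2) = 827 - (-91)*(-18) = 827 - 1*1638 = 827 - 1638 = -811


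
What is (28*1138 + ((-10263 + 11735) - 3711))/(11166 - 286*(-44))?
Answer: 237/190 ≈ 1.2474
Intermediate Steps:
(28*1138 + ((-10263 + 11735) - 3711))/(11166 - 286*(-44)) = (31864 + (1472 - 3711))/(11166 + 12584) = (31864 - 2239)/23750 = 29625*(1/23750) = 237/190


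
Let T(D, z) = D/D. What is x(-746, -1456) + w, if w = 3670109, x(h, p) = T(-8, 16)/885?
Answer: 3248046466/885 ≈ 3.6701e+6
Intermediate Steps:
T(D, z) = 1
x(h, p) = 1/885
x(-746, -1456) + w = 1/885 + 3670109 = 3248046466/885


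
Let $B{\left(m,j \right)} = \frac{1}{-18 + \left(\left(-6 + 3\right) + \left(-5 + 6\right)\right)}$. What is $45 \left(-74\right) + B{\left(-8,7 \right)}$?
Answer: $- \frac{66601}{20} \approx -3330.1$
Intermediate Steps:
$B{\left(m,j \right)} = - \frac{1}{20}$ ($B{\left(m,j \right)} = \frac{1}{-18 + \left(-3 + 1\right)} = \frac{1}{-18 - 2} = \frac{1}{-20} = - \frac{1}{20}$)
$45 \left(-74\right) + B{\left(-8,7 \right)} = 45 \left(-74\right) - \frac{1}{20} = -3330 - \frac{1}{20} = - \frac{66601}{20}$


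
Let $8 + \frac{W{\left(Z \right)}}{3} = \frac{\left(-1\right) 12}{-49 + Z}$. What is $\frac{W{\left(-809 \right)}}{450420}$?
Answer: $- \frac{571}{10735010} \approx -5.319 \cdot 10^{-5}$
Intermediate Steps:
$W{\left(Z \right)} = -24 - \frac{36}{-49 + Z}$ ($W{\left(Z \right)} = -24 + 3 \frac{\left(-1\right) 12}{-49 + Z} = -24 + 3 \left(- \frac{12}{-49 + Z}\right) = -24 - \frac{36}{-49 + Z}$)
$\frac{W{\left(-809 \right)}}{450420} = \frac{12 \frac{1}{-49 - 809} \left(95 - -1618\right)}{450420} = \frac{12 \left(95 + 1618\right)}{-858} \cdot \frac{1}{450420} = 12 \left(- \frac{1}{858}\right) 1713 \cdot \frac{1}{450420} = \left(- \frac{3426}{143}\right) \frac{1}{450420} = - \frac{571}{10735010}$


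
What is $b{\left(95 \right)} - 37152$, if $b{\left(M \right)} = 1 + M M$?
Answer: $-28126$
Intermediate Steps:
$b{\left(M \right)} = 1 + M^{2}$
$b{\left(95 \right)} - 37152 = \left(1 + 95^{2}\right) - 37152 = \left(1 + 9025\right) - 37152 = 9026 - 37152 = -28126$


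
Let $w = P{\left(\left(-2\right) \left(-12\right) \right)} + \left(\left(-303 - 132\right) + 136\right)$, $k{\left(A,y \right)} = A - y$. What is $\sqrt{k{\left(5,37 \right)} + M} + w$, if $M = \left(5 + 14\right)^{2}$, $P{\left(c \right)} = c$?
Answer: $-275 + \sqrt{329} \approx -256.86$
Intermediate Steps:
$M = 361$ ($M = 19^{2} = 361$)
$w = -275$ ($w = \left(-2\right) \left(-12\right) + \left(\left(-303 - 132\right) + 136\right) = 24 + \left(-435 + 136\right) = 24 - 299 = -275$)
$\sqrt{k{\left(5,37 \right)} + M} + w = \sqrt{\left(5 - 37\right) + 361} - 275 = \sqrt{-32 + 361} - 275 = \sqrt{329} - 275 = -275 + \sqrt{329}$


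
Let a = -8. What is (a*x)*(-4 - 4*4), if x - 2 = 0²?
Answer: 320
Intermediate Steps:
x = 2 (x = 2 + 0² = 2 + 0 = 2)
(a*x)*(-4 - 4*4) = (-8*2)*(-4 - 4*4) = -16*(-4 - 16) = -16*(-20) = 320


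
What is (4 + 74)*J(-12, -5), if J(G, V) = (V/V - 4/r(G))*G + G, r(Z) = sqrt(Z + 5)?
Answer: -1872 - 3744*I*sqrt(7)/7 ≈ -1872.0 - 1415.1*I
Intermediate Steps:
r(Z) = sqrt(5 + Z)
J(G, V) = G + G*(1 - 4/sqrt(5 + G)) (J(G, V) = (V/V - 4/sqrt(5 + G))*G + G = (1 - 4/sqrt(5 + G))*G + G = G*(1 - 4/sqrt(5 + G)) + G = G + G*(1 - 4/sqrt(5 + G)))
(4 + 74)*J(-12, -5) = (4 + 74)*(2*(-12) - 4*(-12)/sqrt(5 - 12)) = 78*(-24 - 4*(-12)/sqrt(-7)) = 78*(-24 - 4*(-12)*(-I*sqrt(7)/7)) = 78*(-24 - 48*I*sqrt(7)/7) = -1872 - 3744*I*sqrt(7)/7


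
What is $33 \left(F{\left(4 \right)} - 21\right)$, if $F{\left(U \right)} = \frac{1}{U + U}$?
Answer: $- \frac{5511}{8} \approx -688.88$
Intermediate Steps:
$F{\left(U \right)} = \frac{1}{2 U}$
$33 \left(F{\left(4 \right)} - 21\right) = 33 \left(\frac{1}{2 \cdot 4} - 21\right) = 33 \left(\frac{1}{2} \cdot \frac{1}{4} - 21\right) = 33 \left(\frac{1}{8} - 21\right) = 33 \left(- \frac{167}{8}\right) = - \frac{5511}{8}$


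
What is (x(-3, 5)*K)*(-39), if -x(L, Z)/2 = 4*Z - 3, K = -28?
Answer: -37128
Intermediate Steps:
x(L, Z) = 6 - 8*Z (x(L, Z) = -2*(4*Z - 3) = -2*(-3 + 4*Z) = 6 - 8*Z)
(x(-3, 5)*K)*(-39) = ((6 - 8*5)*(-28))*(-39) = ((6 - 40)*(-28))*(-39) = -34*(-28)*(-39) = 952*(-39) = -37128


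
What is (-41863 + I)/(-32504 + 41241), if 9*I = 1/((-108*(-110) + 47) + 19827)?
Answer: -11963859317/2496912282 ≈ -4.7915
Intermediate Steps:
I = 1/285786 (I = 1/(9*((-108*(-110) + 47) + 19827)) = 1/(9*((11880 + 47) + 19827)) = 1/(9*(11927 + 19827)) = (1/9)/31754 = (1/9)*(1/31754) = 1/285786 ≈ 3.4991e-6)
(-41863 + I)/(-32504 + 41241) = (-41863 + 1/285786)/(-32504 + 41241) = -11963859317/285786/8737 = -11963859317/285786*1/8737 = -11963859317/2496912282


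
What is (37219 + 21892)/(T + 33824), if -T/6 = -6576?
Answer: 59111/73280 ≈ 0.80665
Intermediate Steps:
T = 39456 (T = -6*(-6576) = 39456)
(37219 + 21892)/(T + 33824) = (37219 + 21892)/(39456 + 33824) = 59111/73280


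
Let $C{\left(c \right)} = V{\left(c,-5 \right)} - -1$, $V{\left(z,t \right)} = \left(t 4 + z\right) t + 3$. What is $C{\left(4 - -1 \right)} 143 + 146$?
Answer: $11443$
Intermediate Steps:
$V{\left(z,t \right)} = 3 + t \left(z + 4 t\right)$ ($V{\left(z,t \right)} = \left(4 t + z\right) t + 3 = \left(z + 4 t\right) t + 3 = t \left(z + 4 t\right) + 3 = 3 + t \left(z + 4 t\right)$)
$C{\left(c \right)} = 104 - 5 c$ ($C{\left(c \right)} = \left(3 + 4 \left(-5\right)^{2} - 5 c\right) - -1 = \left(3 + 4 \cdot 25 - 5 c\right) + 1 = \left(3 + 100 - 5 c\right) + 1 = \left(103 - 5 c\right) + 1 = 104 - 5 c$)
$C{\left(4 - -1 \right)} 143 + 146 = \left(104 - 5 \left(4 - -1\right)\right) 143 + 146 = \left(104 - 5 \left(4 + 1\right)\right) 143 + 146 = \left(104 - 25\right) 143 + 146 = 79 \cdot 143 + 146 = 11297 + 146 = 11443$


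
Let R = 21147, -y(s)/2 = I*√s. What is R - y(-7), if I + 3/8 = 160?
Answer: 21147 + 1277*I*√7/4 ≈ 21147.0 + 844.66*I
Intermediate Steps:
I = 1277/8 (I = -3/8 + 160 = 1277/8 ≈ 159.63)
y(s) = -1277*√s/4
R - y(-7) = 21147 - (-1277)*√(-7)/4 = 21147 - (-1277)*I*√7/4 = 21147 + 1277*I*√7/4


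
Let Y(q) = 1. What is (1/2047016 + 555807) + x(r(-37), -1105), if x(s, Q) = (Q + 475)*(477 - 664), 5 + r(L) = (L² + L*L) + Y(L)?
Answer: 1378904776873/2047016 ≈ 6.7362e+5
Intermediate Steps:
r(L) = -4 + 2*L² (r(L) = -5 + ((L² + L*L) + 1) = -5 + ((L² + L²) + 1) = -5 + (2*L² + 1) = -5 + (1 + 2*L²) = -4 + 2*L²)
x(s, Q) = -88825 - 187*Q (x(s, Q) = (475 + Q)*(-187) = -88825 - 187*Q)
(1/2047016 + 555807) + x(r(-37), -1105) = (1/2047016 + 555807) + (-88825 - 187*(-1105)) = (1/2047016 + 555807) + (-88825 + 206635) = 1137745821913/2047016 + 117810 = 1378904776873/2047016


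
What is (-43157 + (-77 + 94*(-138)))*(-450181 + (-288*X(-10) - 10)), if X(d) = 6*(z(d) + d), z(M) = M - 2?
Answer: 23166708050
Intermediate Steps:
z(M) = -2 + M
X(d) = -12 + 12*d (X(d) = 6*((-2 + d) + d) = 6*(-2 + 2*d) = -12 + 12*d)
(-43157 + (-77 + 94*(-138)))*(-450181 + (-288*X(-10) - 10)) = (-43157 + (-77 + 94*(-138)))*(-450181 + (-288*(-12 + 12*(-10)) - 10)) = (-43157 + (-77 - 12972))*(-450181 + (-288*(-12 - 120) - 10)) = (-43157 - 13049)*(-450181 + (-288*(-132) - 10)) = -56206*(-450181 + (38016 - 10)) = -56206*(-450181 + 38006) = -56206*(-412175) = 23166708050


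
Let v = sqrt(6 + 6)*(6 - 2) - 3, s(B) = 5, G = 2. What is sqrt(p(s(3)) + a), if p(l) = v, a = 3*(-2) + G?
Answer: sqrt(-7 + 8*sqrt(3)) ≈ 2.6185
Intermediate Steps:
a = -4 (a = 3*(-2) + 2 = -6 + 2 = -4)
v = -3 + 8*sqrt(3) (v = sqrt(12)*4 - 3 = (2*sqrt(3))*4 - 3 = 8*sqrt(3) - 3 = -3 + 8*sqrt(3) ≈ 10.856)
p(l) = -3 + 8*sqrt(3)
sqrt(p(s(3)) + a) = sqrt((-3 + 8*sqrt(3)) - 4) = sqrt(-7 + 8*sqrt(3))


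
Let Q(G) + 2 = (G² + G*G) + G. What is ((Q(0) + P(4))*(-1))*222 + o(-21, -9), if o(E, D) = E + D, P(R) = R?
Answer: -474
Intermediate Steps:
Q(G) = -2 + G + 2*G² (Q(G) = -2 + ((G² + G*G) + G) = -2 + ((G² + G²) + G) = -2 + (2*G² + G) = -2 + (G + 2*G²) = -2 + G + 2*G²)
o(E, D) = D + E
((Q(0) + P(4))*(-1))*222 + o(-21, -9) = (((-2 + 0 + 2*0²) + 4)*(-1))*222 + (-9 - 21) = (((-2 + 0 + 2*0) + 4)*(-1))*222 - 30 = (((-2 + 0 + 0) + 4)*(-1))*222 - 30 = ((-2 + 4)*(-1))*222 - 30 = (2*(-1))*222 - 30 = -2*222 - 30 = -444 - 30 = -474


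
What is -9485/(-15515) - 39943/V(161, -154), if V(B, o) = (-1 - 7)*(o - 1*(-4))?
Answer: -121666729/3723600 ≈ -32.674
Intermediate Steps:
V(B, o) = -32 - 8*o (V(B, o) = -8*(o + 4) = -8*(4 + o) = -32 - 8*o)
-9485/(-15515) - 39943/V(161, -154) = -9485/(-15515) - 39943/(-32 - 8*(-154)) = -9485*(-1/15515) - 39943/(-32 + 1232) = 1897/3103 - 39943/1200 = -121666729/3723600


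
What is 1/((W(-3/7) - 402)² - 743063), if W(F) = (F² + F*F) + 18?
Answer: -2401/1430729459 ≈ -1.6782e-6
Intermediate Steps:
W(F) = 18 + 2*F² (W(F) = (F² + F²) + 18 = 2*F² + 18 = 18 + 2*F²)
1/((W(-3/7) - 402)² - 743063) = 1/(((18 + 2*(-3/7)²) - 402)² - 743063) = 1/(((18 + 2*(9/49)) - 402)² - 743063) = 1/(((18 + 18/49) - 402)² - 743063) = 1/((900/49 - 402)² - 743063) = 1/((-18798/49)² - 743063) = 1/(353364804/2401 - 743063) = 1/(-1430729459/2401) = -2401/1430729459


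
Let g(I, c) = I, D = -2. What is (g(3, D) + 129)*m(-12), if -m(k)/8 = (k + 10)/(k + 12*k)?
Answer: -176/13 ≈ -13.538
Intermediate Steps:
m(k) = -8*(10 + k)/(13*k) (m(k) = -8*(k + 10)/(k + 12*k) = -8*(10 + k)/(13*k))
(g(3, D) + 129)*m(-12) = (3 + 129)*((8/13)*(-10 - 1*(-12))/(-12)) = 132*((8/13)*(-1/12)*(-10 + 12)) = 132*((8/13)*(-1/12)*2) = 132*(-4/39) = -176/13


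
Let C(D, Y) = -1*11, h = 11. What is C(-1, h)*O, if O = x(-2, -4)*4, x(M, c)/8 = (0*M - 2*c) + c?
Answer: -1408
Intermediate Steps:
x(M, c) = -8*c (x(M, c) = 8*((0*M - 2*c) + c) = 8*((0 - 2*c) + c) = 8*(-2*c + c) = 8*(-c) = -8*c)
C(D, Y) = -11
O = 128 (O = -8*(-4)*4 = 32*4 = 128)
C(-1, h)*O = -11*128 = -1408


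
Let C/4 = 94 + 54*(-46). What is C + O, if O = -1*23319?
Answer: -32879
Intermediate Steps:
C = -9560 (C = 4*(94 + 54*(-46)) = 4*(94 - 2484) = 4*(-2390) = -9560)
O = -23319
C + O = -9560 - 23319 = -32879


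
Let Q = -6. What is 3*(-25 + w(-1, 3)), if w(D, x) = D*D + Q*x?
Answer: -126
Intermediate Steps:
w(D, x) = D² - 6*x (w(D, x) = D*D - 6*x = D² - 6*x)
3*(-25 + w(-1, 3)) = 3*(-25 + ((-1)² - 6*3)) = 3*(-25 + (1 - 18)) = 3*(-25 - 17) = 3*(-42) = -126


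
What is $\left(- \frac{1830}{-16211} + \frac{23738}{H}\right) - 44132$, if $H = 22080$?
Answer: $- \frac{7898066714521}{178969440} \approx -44131.0$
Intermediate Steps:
$\left(- \frac{1830}{-16211} + \frac{23738}{H}\right) - 44132 = \left(- \frac{1830}{-16211} + \frac{23738}{22080}\right) - 44132 = \left(\left(-1830\right) \left(- \frac{1}{16211}\right) + 23738 \cdot \frac{1}{22080}\right) - 44132 = \left(\frac{1830}{16211} + \frac{11869}{11040}\right) - 44132 = \frac{212611559}{178969440} - 44132 = - \frac{7898066714521}{178969440}$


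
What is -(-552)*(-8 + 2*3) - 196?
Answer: -1300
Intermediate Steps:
-(-552)*(-8 + 2*3) - 196 = -(-552)*(-8 + 6) - 196 = -(-552)*(-2) - 196 = -276*4 - 196 = -1104 - 196 = -1300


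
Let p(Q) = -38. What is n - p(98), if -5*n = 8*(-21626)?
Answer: 173198/5 ≈ 34640.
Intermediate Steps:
n = 173008/5 (n = -8*(-21626)/5 = -1/5*(-173008) = 173008/5 ≈ 34602.)
n - p(98) = 173008/5 - 1*(-38) = 173008/5 + 38 = 173198/5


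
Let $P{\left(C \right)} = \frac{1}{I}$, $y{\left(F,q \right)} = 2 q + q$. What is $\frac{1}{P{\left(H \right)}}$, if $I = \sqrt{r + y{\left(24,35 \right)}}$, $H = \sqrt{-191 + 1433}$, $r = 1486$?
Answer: $\sqrt{1591} \approx 39.887$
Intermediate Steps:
$H = 3 \sqrt{138}$ ($H = \sqrt{1242} = 3 \sqrt{138} \approx 35.242$)
$y{\left(F,q \right)} = 3 q$
$I = \sqrt{1591}$ ($I = \sqrt{1486 + 3 \cdot 35} = \sqrt{1486 + 105} = \sqrt{1591} \approx 39.887$)
$P{\left(C \right)} = \frac{\sqrt{1591}}{1591}$ ($P{\left(C \right)} = \frac{1}{\sqrt{1591}} = \frac{\sqrt{1591}}{1591}$)
$\frac{1}{P{\left(H \right)}} = \frac{1}{\frac{1}{1591} \sqrt{1591}} = \sqrt{1591}$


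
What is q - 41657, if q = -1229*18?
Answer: -63779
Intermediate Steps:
q = -22122
q - 41657 = -22122 - 41657 = -63779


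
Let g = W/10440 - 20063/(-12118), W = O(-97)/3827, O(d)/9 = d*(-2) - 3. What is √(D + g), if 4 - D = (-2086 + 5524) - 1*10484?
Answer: √1275457273662616446044530/13448919940 ≈ 83.974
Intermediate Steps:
O(d) = -27 - 18*d (O(d) = 9*(d*(-2) - 3) = 9*(-2*d - 3) = 9*(-3 - 2*d) = -27 - 18*d)
W = 1719/3827 (W = (-27 - 18*(-97))/3827 = (-27 + 1746)*(1/3827) = 1719*(1/3827) = 1719/3827 ≈ 0.44918)
g = 44534195849/26897839880 (g = (1719/3827)/10440 - 20063/(-12118) = (1719/3827)*(1/10440) - 20063*(-1/12118) = 191/4439320 + 20063/12118 = 44534195849/26897839880 ≈ 1.6557)
D = 7050 (D = 4 - ((-2086 + 5524) - 1*10484) = 4 - (3438 - 10484) = 4 - 1*(-7046) = 4 + 7046 = 7050)
√(D + g) = √(7050 + 44534195849/26897839880) = √(189674305349849/26897839880) = √1275457273662616446044530/13448919940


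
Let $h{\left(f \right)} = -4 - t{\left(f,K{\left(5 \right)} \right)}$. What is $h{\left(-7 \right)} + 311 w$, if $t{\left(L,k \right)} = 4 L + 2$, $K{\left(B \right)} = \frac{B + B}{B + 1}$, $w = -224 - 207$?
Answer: $-134019$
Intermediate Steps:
$w = -431$ ($w = -224 - 207 = -431$)
$K{\left(B \right)} = \frac{2 B}{1 + B}$
$t{\left(L,k \right)} = 2 + 4 L$
$h{\left(f \right)} = -6 - 4 f$ ($h{\left(f \right)} = -4 - \left(2 + 4 f\right) = -6 - 4 f$)
$h{\left(-7 \right)} + 311 w = \left(-6 - -28\right) + 311 \left(-431\right) = \left(-6 + 28\right) - 134041 = 22 - 134041 = -134019$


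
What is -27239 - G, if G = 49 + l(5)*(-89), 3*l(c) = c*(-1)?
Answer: -82309/3 ≈ -27436.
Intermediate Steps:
l(c) = -c/3 (l(c) = (c*(-1))/3 = (-c)/3 = -c/3)
G = 592/3 (G = 49 - ⅓*5*(-89) = 49 - 5/3*(-89) = 49 + 445/3 = 592/3 ≈ 197.33)
-27239 - G = -27239 - 1*592/3 = -27239 - 592/3 = -82309/3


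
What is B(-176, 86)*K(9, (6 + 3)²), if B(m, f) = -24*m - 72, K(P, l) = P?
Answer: 37368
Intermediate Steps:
B(m, f) = -72 - 24*m
B(-176, 86)*K(9, (6 + 3)²) = (-72 - 24*(-176))*9 = (-72 + 4224)*9 = 4152*9 = 37368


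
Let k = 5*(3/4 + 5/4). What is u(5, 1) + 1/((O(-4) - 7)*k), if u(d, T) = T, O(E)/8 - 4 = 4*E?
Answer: 1029/1030 ≈ 0.99903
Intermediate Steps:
O(E) = 32 + 32*E (O(E) = 32 + 8*(4*E) = 32 + 32*E)
k = 10 (k = 5*(3*(¼) + 5*(¼)) = 5*(¾ + 5/4) = 5*2 = 10)
u(5, 1) + 1/((O(-4) - 7)*k) = 1 + 1/(((32 + 32*(-4)) - 7)*10) = 1 + (⅒)/((32 - 128) - 7) = 1 + (⅒)/(-96 - 7) = 1 + (⅒)/(-103) = 1 - 1/103*⅒ = 1 - 1/1030 = 1029/1030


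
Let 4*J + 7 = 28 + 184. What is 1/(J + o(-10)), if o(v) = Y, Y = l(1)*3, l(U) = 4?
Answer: 4/253 ≈ 0.015810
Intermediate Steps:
J = 205/4 (J = -7/4 + (28 + 184)/4 = -7/4 + (¼)*212 = -7/4 + 53 = 205/4 ≈ 51.250)
Y = 12 (Y = 4*3 = 12)
o(v) = 12
1/(J + o(-10)) = 1/(205/4 + 12) = 1/(253/4) = 4/253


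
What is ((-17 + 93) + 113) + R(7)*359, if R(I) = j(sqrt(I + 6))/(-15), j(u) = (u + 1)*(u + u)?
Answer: -6499/15 - 718*sqrt(13)/15 ≈ -605.85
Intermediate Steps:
j(u) = 2*u*(1 + u) (j(u) = (1 + u)*(2*u) = 2*u*(1 + u))
R(I) = -2*sqrt(6 + I)*(1 + sqrt(6 + I))/15 (R(I) = (2*sqrt(I + 6)*(1 + sqrt(I + 6)))/(-15) = (2*sqrt(6 + I)*(1 + sqrt(6 + I)))*(-1/15) = -2*sqrt(6 + I)*(1 + sqrt(6 + I))/15)
((-17 + 93) + 113) + R(7)*359 = ((-17 + 93) + 113) + (-4/5 - 2/15*7 - 2*sqrt(6 + 7)/15)*359 = (76 + 113) + (-4/5 - 14/15 - 2*sqrt(13)/15)*359 = 189 + (-26/15 - 2*sqrt(13)/15)*359 = 189 + (-9334/15 - 718*sqrt(13)/15) = -6499/15 - 718*sqrt(13)/15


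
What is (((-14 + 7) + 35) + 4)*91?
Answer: 2912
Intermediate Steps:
(((-14 + 7) + 35) + 4)*91 = ((-7 + 35) + 4)*91 = (28 + 4)*91 = 32*91 = 2912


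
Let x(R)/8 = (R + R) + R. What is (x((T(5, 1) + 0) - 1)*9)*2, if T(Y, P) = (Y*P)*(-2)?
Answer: -4752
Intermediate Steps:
T(Y, P) = -2*P*Y (T(Y, P) = (P*Y)*(-2) = -2*P*Y)
x(R) = 24*R (x(R) = 8*((R + R) + R) = 8*(2*R + R) = 8*(3*R) = 24*R)
(x((T(5, 1) + 0) - 1)*9)*2 = ((24*((-2*1*5 + 0) - 1))*9)*2 = ((24*((-10 + 0) - 1))*9)*2 = ((24*(-10 - 1))*9)*2 = ((24*(-11))*9)*2 = -264*9*2 = -2376*2 = -4752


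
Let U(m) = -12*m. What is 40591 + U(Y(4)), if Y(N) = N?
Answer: 40543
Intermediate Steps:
40591 + U(Y(4)) = 40591 - 12*4 = 40591 - 48 = 40543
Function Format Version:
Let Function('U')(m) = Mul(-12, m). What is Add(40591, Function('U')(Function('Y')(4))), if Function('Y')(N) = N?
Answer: 40543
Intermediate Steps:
Add(40591, Function('U')(Function('Y')(4))) = Add(40591, Mul(-12, 4)) = Add(40591, -48) = 40543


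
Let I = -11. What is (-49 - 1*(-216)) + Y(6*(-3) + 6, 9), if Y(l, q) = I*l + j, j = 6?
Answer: 305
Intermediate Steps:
Y(l, q) = 6 - 11*l (Y(l, q) = -11*l + 6 = 6 - 11*l)
(-49 - 1*(-216)) + Y(6*(-3) + 6, 9) = (-49 - 1*(-216)) + (6 - 11*(6*(-3) + 6)) = (-49 + 216) + (6 - 11*(-18 + 6)) = 167 + (6 - 11*(-12)) = 167 + (6 + 132) = 167 + 138 = 305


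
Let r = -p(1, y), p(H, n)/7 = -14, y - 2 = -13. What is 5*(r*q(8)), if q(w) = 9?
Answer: 4410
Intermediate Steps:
y = -11 (y = 2 - 13 = -11)
p(H, n) = -98 (p(H, n) = 7*(-14) = -98)
r = 98 (r = -1*(-98) = 98)
5*(r*q(8)) = 5*(98*9) = 5*882 = 4410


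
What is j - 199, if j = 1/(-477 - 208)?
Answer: -136316/685 ≈ -199.00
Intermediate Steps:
j = -1/685 (j = 1/(-685) = -1/685 ≈ -0.0014599)
j - 199 = -1/685 - 199 = -136316/685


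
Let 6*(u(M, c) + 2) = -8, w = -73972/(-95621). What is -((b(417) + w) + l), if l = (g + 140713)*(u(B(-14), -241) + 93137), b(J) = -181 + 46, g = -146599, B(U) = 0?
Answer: 52417987962065/95621 ≈ 5.4819e+8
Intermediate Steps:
w = 73972/95621 (w = -73972*(-1/95621) = 73972/95621 ≈ 0.77360)
u(M, c) = -10/3 (u(M, c) = -2 + (⅙)*(-8) = -2 - 4/3 = -10/3)
b(J) = -135
l = -548184762 (l = (-146599 + 140713)*(-10/3 + 93137) = -5886*279401/3 = -548184762)
-((b(417) + w) + l) = -((-135 + 73972/95621) - 548184762) = -(-12834863/95621 - 548184762) = -1*(-52417987962065/95621) = 52417987962065/95621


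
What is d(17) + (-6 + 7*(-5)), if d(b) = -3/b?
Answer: -700/17 ≈ -41.176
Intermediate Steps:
d(17) + (-6 + 7*(-5)) = -3/17 + (-6 + 7*(-5)) = -3*1/17 + (-6 - 35) = -3/17 - 41 = -700/17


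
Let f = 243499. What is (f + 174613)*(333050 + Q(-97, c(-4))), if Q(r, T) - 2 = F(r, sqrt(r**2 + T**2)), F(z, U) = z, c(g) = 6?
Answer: 139212480960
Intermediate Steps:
Q(r, T) = 2 + r
(f + 174613)*(333050 + Q(-97, c(-4))) = (243499 + 174613)*(333050 + (2 - 97)) = 418112*(333050 - 95) = 418112*332955 = 139212480960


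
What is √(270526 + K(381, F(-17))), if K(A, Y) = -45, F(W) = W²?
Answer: √270481 ≈ 520.08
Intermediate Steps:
√(270526 + K(381, F(-17))) = √(270526 - 45) = √270481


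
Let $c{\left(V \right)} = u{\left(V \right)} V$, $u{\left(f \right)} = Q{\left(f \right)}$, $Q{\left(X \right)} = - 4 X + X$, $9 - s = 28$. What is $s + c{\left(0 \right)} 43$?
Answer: $-19$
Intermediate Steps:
$s = -19$ ($s = 9 - 28 = -19$)
$Q{\left(X \right)} = - 3 X$
$u{\left(f \right)} = - 3 f$
$c{\left(V \right)} = - 3 V^{2}$ ($c{\left(V \right)} = - 3 V V = - 3 V^{2}$)
$s + c{\left(0 \right)} 43 = -19 + - 3 \cdot 0^{2} \cdot 43 = -19 + \left(-3\right) 0 \cdot 43 = -19 + 0 \cdot 43 = -19 + 0 = -19$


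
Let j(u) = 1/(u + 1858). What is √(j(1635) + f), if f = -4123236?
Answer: I*√50307804471071/3493 ≈ 2030.6*I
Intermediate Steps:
j(u) = 1/(1858 + u)
√(j(1635) + f) = √(1/(1858 + 1635) - 4123236) = √(1/3493 - 4123236) = √(-14402463347/3493) = I*√50307804471071/3493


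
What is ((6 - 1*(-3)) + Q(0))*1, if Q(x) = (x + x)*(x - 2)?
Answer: 9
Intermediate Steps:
Q(x) = 2*x*(-2 + x) (Q(x) = (2*x)*(-2 + x) = 2*x*(-2 + x))
((6 - 1*(-3)) + Q(0))*1 = ((6 - 1*(-3)) + 2*0*(-2 + 0))*1 = ((6 + 3) + 2*0*(-2))*1 = (9 + 0)*1 = 9*1 = 9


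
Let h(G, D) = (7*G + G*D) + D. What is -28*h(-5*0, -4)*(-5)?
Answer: -560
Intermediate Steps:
h(G, D) = D + 7*G + D*G (h(G, D) = (7*G + D*G) + D = D + 7*G + D*G)
-28*h(-5*0, -4)*(-5) = -28*(-4 + 7*(-5*0) - (-20)*0)*(-5) = -28*(-4 + 7*0 - 4*0)*(-5) = -28*(-4 + 0 + 0)*(-5) = -28*(-4)*(-5) = 112*(-5) = -560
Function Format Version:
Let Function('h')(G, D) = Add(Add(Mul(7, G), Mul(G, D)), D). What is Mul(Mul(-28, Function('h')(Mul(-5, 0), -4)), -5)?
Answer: -560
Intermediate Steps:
Function('h')(G, D) = Add(D, Mul(7, G), Mul(D, G)) (Function('h')(G, D) = Add(Add(Mul(7, G), Mul(D, G)), D) = Add(D, Mul(7, G), Mul(D, G)))
Mul(Mul(-28, Function('h')(Mul(-5, 0), -4)), -5) = Mul(Mul(-28, Add(-4, Mul(7, Mul(-5, 0)), Mul(-4, Mul(-5, 0)))), -5) = Mul(Mul(-28, Add(-4, Mul(7, 0), Mul(-4, 0))), -5) = Mul(Mul(-28, Add(-4, 0, 0)), -5) = Mul(Mul(-28, -4), -5) = Mul(112, -5) = -560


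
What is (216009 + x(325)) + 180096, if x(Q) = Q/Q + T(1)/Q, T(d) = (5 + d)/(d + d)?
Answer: 128734453/325 ≈ 3.9611e+5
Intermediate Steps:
T(d) = (5 + d)/(2*d) (T(d) = (5 + d)/((2*d)) = (5 + d)*(1/(2*d)) = (5 + d)/(2*d))
x(Q) = 1 + 3/Q (x(Q) = Q/Q + ((1/2)*(5 + 1)/1)/Q = 1 + ((1/2)*1*6)/Q = 1 + 3/Q)
(216009 + x(325)) + 180096 = (216009 + (3 + 325)/325) + 180096 = (216009 + (1/325)*328) + 180096 = (216009 + 328/325) + 180096 = 70203253/325 + 180096 = 128734453/325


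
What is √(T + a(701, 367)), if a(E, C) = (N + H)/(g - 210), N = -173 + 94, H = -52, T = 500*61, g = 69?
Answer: √606388971/141 ≈ 174.65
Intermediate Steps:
T = 30500
N = -79
a(E, C) = 131/141 (a(E, C) = (-79 - 52)/(69 - 210) = -131/(-141) = -131*(-1/141) = 131/141)
√(T + a(701, 367)) = √(30500 + 131/141) = √(4300631/141) = √606388971/141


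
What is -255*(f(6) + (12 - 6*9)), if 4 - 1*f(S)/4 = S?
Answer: 12750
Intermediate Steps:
f(S) = 16 - 4*S
-255*(f(6) + (12 - 6*9)) = -255*((16 - 4*6) + (12 - 6*9)) = -255*((16 - 24) + (12 - 54)) = -255*(-8 - 42) = -255*(-50) = 12750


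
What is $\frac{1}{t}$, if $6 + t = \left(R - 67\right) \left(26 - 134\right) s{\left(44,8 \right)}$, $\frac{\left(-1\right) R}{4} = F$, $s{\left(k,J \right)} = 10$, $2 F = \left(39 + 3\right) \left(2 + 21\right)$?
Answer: $\frac{1}{2158914} \approx 4.632 \cdot 10^{-7}$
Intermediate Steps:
$F = 483$ ($F = \frac{\left(39 + 3\right) \left(2 + 21\right)}{2} = \frac{42 \cdot 23}{2} = \frac{1}{2} \cdot 966 = 483$)
$R = -1932$ ($R = \left(-4\right) 483 = -1932$)
$t = 2158914$ ($t = -6 + \left(-1932 - 67\right) \left(26 - 134\right) 10 = -6 + \left(-1999\right) \left(-108\right) 10 = -6 + 215892 \cdot 10 = -6 + 2158920 = 2158914$)
$\frac{1}{t} = \frac{1}{2158914}$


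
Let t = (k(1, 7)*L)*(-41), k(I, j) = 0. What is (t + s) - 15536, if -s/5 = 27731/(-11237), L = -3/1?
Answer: -174439377/11237 ≈ -15524.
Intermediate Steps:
L = -3 (L = -3*1 = -3)
s = 138655/11237 (s = -138655/(-11237) = -138655*(-1)/11237 = -5*(-27731/11237) = 138655/11237 ≈ 12.339)
t = 0 (t = (0*(-3))*(-41) = 0*(-41) = 0)
(t + s) - 15536 = (0 + 138655/11237) - 15536 = 138655/11237 - 15536 = -174439377/11237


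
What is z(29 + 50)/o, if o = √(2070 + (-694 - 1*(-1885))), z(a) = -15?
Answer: -5*√3261/1087 ≈ -0.26267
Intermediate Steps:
o = √3261 (o = √(2070 + (-694 + 1885)) = √(2070 + 1191) = √3261 ≈ 57.105)
z(29 + 50)/o = -15*√3261/3261 = -5*√3261/1087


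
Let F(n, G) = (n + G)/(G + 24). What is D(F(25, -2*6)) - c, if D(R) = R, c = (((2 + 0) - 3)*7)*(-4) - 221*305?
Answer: 808537/12 ≈ 67378.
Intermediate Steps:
F(n, G) = (G + n)/(24 + G)
c = -67377 (c = ((2 - 3)*7)*(-4) - 67405 = -1*7*(-4) - 67405 = -7*(-4) - 67405 = 28 - 67405 = -67377)
D(F(25, -2*6)) - c = (-2*6 + 25)/(24 - 2*6) - 1*(-67377) = (-12 + 25)/(24 - 12) + 67377 = 13/12 + 67377 = 808537/12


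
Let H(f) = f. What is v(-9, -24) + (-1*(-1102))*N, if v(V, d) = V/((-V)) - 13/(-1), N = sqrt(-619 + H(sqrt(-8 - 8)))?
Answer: 12 + 1102*sqrt(-619 + 4*I) ≈ 100.59 + 27418.0*I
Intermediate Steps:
N = sqrt(-619 + 4*I) (N = sqrt(-619 + sqrt(-8 - 8)) = sqrt(-619 + sqrt(-16)) = sqrt(-619 + 4*I) ≈ 0.08039 + 24.88*I)
v(V, d) = 12 (v(V, d) = V*(-1/V) - 13*(-1) = -1 + 13 = 12)
v(-9, -24) + (-1*(-1102))*N = 12 + (-1*(-1102))*sqrt(-619 + 4*I) = 12 + 1102*sqrt(-619 + 4*I)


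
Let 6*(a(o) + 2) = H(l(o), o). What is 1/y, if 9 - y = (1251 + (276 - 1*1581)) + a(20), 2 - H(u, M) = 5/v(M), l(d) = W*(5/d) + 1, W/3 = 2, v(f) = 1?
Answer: 2/131 ≈ 0.015267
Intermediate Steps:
W = 6 (W = 3*2 = 6)
l(d) = 1 + 30/d (l(d) = 6*(5/d) + 1 = 30/d + 1 = 1 + 30/d)
H(u, M) = -3 (H(u, M) = 2 - 5/1 = 2 - 5 = -3)
a(o) = -5/2 (a(o) = -2 + (1/6)*(-3) = -2 - 1/2 = -5/2)
y = 131/2 (y = 9 - ((1251 + (276 - 1*1581)) - 5/2) = 9 - ((1251 + (276 - 1581)) - 5/2) = 9 - ((1251 - 1305) - 5/2) = 9 - (-54 - 5/2) = 9 - 1*(-113/2) = 9 + 113/2 = 131/2 ≈ 65.500)
1/y = 1/(131/2) = 2/131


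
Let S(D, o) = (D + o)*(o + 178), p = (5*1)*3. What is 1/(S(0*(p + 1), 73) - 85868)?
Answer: -1/67545 ≈ -1.4805e-5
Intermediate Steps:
p = 15 (p = 5*3 = 15)
S(D, o) = (178 + o)*(D + o) (S(D, o) = (D + o)*(178 + o) = (178 + o)*(D + o))
1/(S(0*(p + 1), 73) - 85868) = 1/((73**2 + 178*(0*(15 + 1)) + 178*73 + (0*(15 + 1))*73) - 85868) = 1/((5329 + 178*(0*16) + 12994 + (0*16)*73) - 85868) = 1/((5329 + 178*0 + 12994 + 0*73) - 85868) = 1/((5329 + 0 + 12994 + 0) - 85868) = 1/(18323 - 85868) = 1/(-67545) = -1/67545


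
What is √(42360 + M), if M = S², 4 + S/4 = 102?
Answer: 2*√49006 ≈ 442.75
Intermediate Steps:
S = 392 (S = -16 + 4*102 = -16 + 408 = 392)
M = 153664 (M = 392² = 153664)
√(42360 + M) = √(42360 + 153664) = √196024 = 2*√49006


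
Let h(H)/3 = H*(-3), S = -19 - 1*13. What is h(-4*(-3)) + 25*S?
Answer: -908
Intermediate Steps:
S = -32 (S = -19 - 13 = -32)
h(H) = -9*H (h(H) = 3*(H*(-3)) = 3*(-3*H) = -9*H)
h(-4*(-3)) + 25*S = -(-36)*(-3) + 25*(-32) = -9*12 - 800 = -108 - 800 = -908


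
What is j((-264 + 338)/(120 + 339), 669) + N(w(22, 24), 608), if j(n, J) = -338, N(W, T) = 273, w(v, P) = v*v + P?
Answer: -65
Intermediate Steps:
w(v, P) = P + v**2 (w(v, P) = v**2 + P = P + v**2)
j((-264 + 338)/(120 + 339), 669) + N(w(22, 24), 608) = -338 + 273 = -65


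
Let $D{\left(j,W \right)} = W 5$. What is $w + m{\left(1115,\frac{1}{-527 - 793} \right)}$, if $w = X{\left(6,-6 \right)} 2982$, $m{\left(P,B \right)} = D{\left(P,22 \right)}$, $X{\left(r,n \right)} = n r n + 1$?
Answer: $647204$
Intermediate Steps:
$D{\left(j,W \right)} = 5 W$
$X{\left(r,n \right)} = 1 + r n^{2}$ ($X{\left(r,n \right)} = r n^{2} + 1 = 1 + r n^{2}$)
$m{\left(P,B \right)} = 110$ ($m{\left(P,B \right)} = 5 \cdot 22 = 110$)
$w = 647094$ ($w = \left(1 + 6 \left(-6\right)^{2}\right) 2982 = \left(1 + 6 \cdot 36\right) 2982 = \left(1 + 216\right) 2982 = 217 \cdot 2982 = 647094$)
$w + m{\left(1115,\frac{1}{-527 - 793} \right)} = 647094 + 110 = 647204$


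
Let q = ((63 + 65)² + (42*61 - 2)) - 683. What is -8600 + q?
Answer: 9661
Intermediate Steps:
q = 18261 (q = (128² + (2562 - 2)) - 683 = (16384 + 2560) - 683 = 18944 - 683 = 18261)
-8600 + q = -8600 + 18261 = 9661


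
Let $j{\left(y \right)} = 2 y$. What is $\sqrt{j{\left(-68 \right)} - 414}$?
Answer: $5 i \sqrt{22} \approx 23.452 i$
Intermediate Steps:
$\sqrt{j{\left(-68 \right)} - 414} = \sqrt{2 \left(-68\right) - 414} = \sqrt{-136 - 414} = \sqrt{-550} = 5 i \sqrt{22}$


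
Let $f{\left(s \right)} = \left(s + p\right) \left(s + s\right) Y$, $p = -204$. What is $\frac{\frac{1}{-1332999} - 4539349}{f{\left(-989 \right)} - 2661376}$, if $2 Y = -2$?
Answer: $\frac{3025473838826}{3346580634435} \approx 0.90405$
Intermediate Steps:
$Y = -1$ ($Y = \frac{1}{2} \left(-2\right) = -1$)
$f{\left(s \right)} = - 2 s \left(-204 + s\right)$ ($f{\left(s \right)} = \left(s - 204\right) \left(s + s\right) \left(-1\right) = \left(-204 + s\right) 2 s \left(-1\right) = 2 s \left(-204 + s\right) \left(-1\right) = - 2 s \left(-204 + s\right)$)
$\frac{\frac{1}{-1332999} - 4539349}{f{\left(-989 \right)} - 2661376} = \frac{\frac{1}{-1332999} - 4539349}{2 \left(-989\right) \left(204 - -989\right) - 2661376} = \frac{- \frac{1}{1332999} - 4539349}{2 \left(-989\right) \left(204 + 989\right) - 2661376} = - \frac{6050947677652}{1332999 \left(2 \left(-989\right) 1193 - 2661376\right)} = - \frac{6050947677652}{1332999 \left(-2359754 - 2661376\right)} = - \frac{6050947677652}{1332999 \left(-5021130\right)} = \left(- \frac{6050947677652}{1332999}\right) \left(- \frac{1}{5021130}\right) = \frac{3025473838826}{3346580634435}$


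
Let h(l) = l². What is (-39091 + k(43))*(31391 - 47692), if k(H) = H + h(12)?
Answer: 634174104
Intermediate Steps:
k(H) = 144 + H (k(H) = H + 12² = H + 144 = 144 + H)
(-39091 + k(43))*(31391 - 47692) = (-39091 + (144 + 43))*(31391 - 47692) = (-39091 + 187)*(-16301) = -38904*(-16301) = 634174104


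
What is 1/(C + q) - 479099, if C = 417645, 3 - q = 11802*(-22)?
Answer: -324489919907/677292 ≈ -4.7910e+5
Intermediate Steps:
q = 259647 (q = 3 - 11802*(-22) = 3 - 1*(-259644) = 3 + 259644 = 259647)
1/(C + q) - 479099 = 1/(417645 + 259647) - 479099 = 1/677292 - 479099 = -324489919907/677292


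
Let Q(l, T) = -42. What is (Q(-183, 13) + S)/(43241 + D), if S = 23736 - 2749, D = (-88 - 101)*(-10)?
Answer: 20945/45131 ≈ 0.46409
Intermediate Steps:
D = 1890 (D = -189*(-10) = 1890)
S = 20987
(Q(-183, 13) + S)/(43241 + D) = (-42 + 20987)/(43241 + 1890) = 20945/45131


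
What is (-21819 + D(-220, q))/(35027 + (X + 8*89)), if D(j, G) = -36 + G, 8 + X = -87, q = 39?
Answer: -5454/8911 ≈ -0.61205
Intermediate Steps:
X = -95 (X = -8 - 87 = -95)
(-21819 + D(-220, q))/(35027 + (X + 8*89)) = (-21819 + (-36 + 39))/(35027 + (-95 + 8*89)) = (-21819 + 3)/(35027 + (-95 + 712)) = -21816/(35027 + 617) = -21816/35644 = -21816*1/35644 = -5454/8911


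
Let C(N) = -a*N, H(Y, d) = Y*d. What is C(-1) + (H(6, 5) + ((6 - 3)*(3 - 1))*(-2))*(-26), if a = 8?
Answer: -460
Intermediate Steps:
C(N) = -8*N
C(-1) + (H(6, 5) + ((6 - 3)*(3 - 1))*(-2))*(-26) = -8*(-1) + (6*5 + ((6 - 3)*(3 - 1))*(-2))*(-26) = 8 + (30 + (3*2)*(-2))*(-26) = 8 + (30 + 6*(-2))*(-26) = 8 + (30 - 12)*(-26) = 8 + 18*(-26) = 8 - 468 = -460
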